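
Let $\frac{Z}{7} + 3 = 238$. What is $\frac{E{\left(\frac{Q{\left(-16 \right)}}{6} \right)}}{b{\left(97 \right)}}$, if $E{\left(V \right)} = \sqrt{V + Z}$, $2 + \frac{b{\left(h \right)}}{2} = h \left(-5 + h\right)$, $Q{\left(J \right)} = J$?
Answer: $\frac{\sqrt{14781}}{53532} \approx 0.0022711$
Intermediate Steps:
$Z = 1645$ ($Z = -21 + 7 \cdot 238 = -21 + 1666 = 1645$)
$b{\left(h \right)} = -4 + 2 h \left(-5 + h\right)$
$E{\left(V \right)} = \sqrt{1645 + V}$ ($E{\left(V \right)} = \sqrt{V + 1645} = \sqrt{1645 + V}$)
$\frac{E{\left(\frac{Q{\left(-16 \right)}}{6} \right)}}{b{\left(97 \right)}} = \frac{\sqrt{1645 - \frac{16}{6}}}{-4 - 970 + 2 \cdot 97^{2}} = \frac{\sqrt{1645 - \frac{8}{3}}}{-4 - 970 + 2 \cdot 9409} = \frac{\sqrt{1645 - \frac{8}{3}}}{-4 - 970 + 18818} = \frac{\sqrt{\frac{4927}{3}}}{17844} = \frac{\sqrt{14781}}{3} \cdot \frac{1}{17844} = \frac{\sqrt{14781}}{53532}$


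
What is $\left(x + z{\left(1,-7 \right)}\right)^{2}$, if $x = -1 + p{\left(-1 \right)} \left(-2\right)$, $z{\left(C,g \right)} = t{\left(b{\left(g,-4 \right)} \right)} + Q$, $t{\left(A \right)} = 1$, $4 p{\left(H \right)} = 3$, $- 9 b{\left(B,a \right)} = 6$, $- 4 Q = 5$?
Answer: $\frac{121}{16} \approx 7.5625$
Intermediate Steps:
$Q = - \frac{5}{4}$ ($Q = \left(- \frac{1}{4}\right) 5 = - \frac{5}{4} \approx -1.25$)
$b{\left(B,a \right)} = - \frac{2}{3}$ ($b{\left(B,a \right)} = \left(- \frac{1}{9}\right) 6 = - \frac{2}{3}$)
$p{\left(H \right)} = \frac{3}{4}$ ($p{\left(H \right)} = \frac{1}{4} \cdot 3 = \frac{3}{4}$)
$z{\left(C,g \right)} = - \frac{1}{4}$ ($z{\left(C,g \right)} = 1 - \frac{5}{4} = - \frac{1}{4}$)
$x = - \frac{5}{2}$ ($x = -1 + \frac{3}{4} \left(-2\right) = -1 - \frac{3}{2} = - \frac{5}{2} \approx -2.5$)
$\left(x + z{\left(1,-7 \right)}\right)^{2} = \left(- \frac{5}{2} - \frac{1}{4}\right)^{2} = \left(- \frac{11}{4}\right)^{2} = \frac{121}{16}$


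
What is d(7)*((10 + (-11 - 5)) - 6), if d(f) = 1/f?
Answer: -12/7 ≈ -1.7143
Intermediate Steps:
d(7)*((10 + (-11 - 5)) - 6) = ((10 + (-11 - 5)) - 6)/7 = ((10 - 16) - 6)/7 = (-6 - 6)/7 = (⅐)*(-12) = -12/7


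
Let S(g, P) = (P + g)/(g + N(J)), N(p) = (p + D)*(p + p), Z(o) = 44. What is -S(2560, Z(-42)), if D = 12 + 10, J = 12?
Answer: -651/844 ≈ -0.77133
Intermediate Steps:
D = 22
N(p) = 2*p*(22 + p) (N(p) = (p + 22)*(p + p) = (22 + p)*(2*p) = 2*p*(22 + p))
S(g, P) = (P + g)/(816 + g) (S(g, P) = (P + g)/(g + 2*12*(22 + 12)) = (P + g)/(g + 2*12*34) = (P + g)/(g + 816) = (P + g)/(816 + g))
-S(2560, Z(-42)) = -(44 + 2560)/(816 + 2560) = -2604/3376 = -1*651/844 = -651/844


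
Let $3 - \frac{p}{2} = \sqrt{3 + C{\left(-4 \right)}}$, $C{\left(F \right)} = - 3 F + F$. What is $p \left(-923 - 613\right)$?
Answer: $-9216 + 3072 \sqrt{11} \approx 972.67$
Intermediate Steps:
$C{\left(F \right)} = - 2 F$
$p = 6 - 2 \sqrt{11}$ ($p = 6 - 2 \sqrt{3 - -8} = 6 - 2 \sqrt{3 + 8} = 6 - 2 \sqrt{11} \approx -0.63325$)
$p \left(-923 - 613\right) = \left(6 - 2 \sqrt{11}\right) \left(-923 - 613\right) = \left(6 - 2 \sqrt{11}\right) \left(-1536\right) = -9216 + 3072 \sqrt{11}$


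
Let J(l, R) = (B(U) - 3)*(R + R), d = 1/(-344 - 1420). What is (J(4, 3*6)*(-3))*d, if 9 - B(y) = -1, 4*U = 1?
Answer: 3/7 ≈ 0.42857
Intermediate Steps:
U = ¼ (U = (¼)*1 = ¼ ≈ 0.25000)
d = -1/1764 (d = 1/(-1764) = -1/1764 ≈ -0.00056689)
B(y) = 10 (B(y) = 9 - 1*(-1) = 9 + 1 = 10)
J(l, R) = 14*R (J(l, R) = (10 - 3)*(R + R) = 7*(2*R) = 14*R)
(J(4, 3*6)*(-3))*d = ((14*(3*6))*(-3))*(-1/1764) = ((14*18)*(-3))*(-1/1764) = (252*(-3))*(-1/1764) = -756*(-1/1764) = 3/7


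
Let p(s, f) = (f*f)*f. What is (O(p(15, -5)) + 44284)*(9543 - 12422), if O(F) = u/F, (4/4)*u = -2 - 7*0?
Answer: -15936710258/125 ≈ -1.2749e+8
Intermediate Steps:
u = -2 (u = -2 - 7*0 = -2 + 0 = -2)
p(s, f) = f³ (p(s, f) = f²*f = f³)
O(F) = -2/F
(O(p(15, -5)) + 44284)*(9543 - 12422) = (-2/((-5)³) + 44284)*(9543 - 12422) = (-2/(-125) + 44284)*(-2879) = (-2*(-1/125) + 44284)*(-2879) = (2/125 + 44284)*(-2879) = (5535502/125)*(-2879) = -15936710258/125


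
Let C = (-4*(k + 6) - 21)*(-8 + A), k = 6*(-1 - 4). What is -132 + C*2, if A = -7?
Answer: -2382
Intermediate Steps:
k = -30 (k = 6*(-5) = -30)
C = -1125 (C = (-4*(-30 + 6) - 21)*(-8 - 7) = (-4*(-24) - 21)*(-15) = (96 - 21)*(-15) = 75*(-15) = -1125)
-132 + C*2 = -132 - 1125*2 = -132 - 2250 = -2382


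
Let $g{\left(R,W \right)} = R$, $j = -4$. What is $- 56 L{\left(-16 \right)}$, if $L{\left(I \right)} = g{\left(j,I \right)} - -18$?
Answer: $-784$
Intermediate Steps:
$L{\left(I \right)} = 14$ ($L{\left(I \right)} = -4 - -18 = -4 + 18 = 14$)
$- 56 L{\left(-16 \right)} = \left(-56\right) 14 = -784$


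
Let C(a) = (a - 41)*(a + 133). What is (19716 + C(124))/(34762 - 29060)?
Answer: 41047/5702 ≈ 7.1987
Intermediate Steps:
C(a) = (-41 + a)*(133 + a)
(19716 + C(124))/(34762 - 29060) = (19716 + (-5453 + 124² + 92*124))/(34762 - 29060) = (19716 + (-5453 + 15376 + 11408))/5702 = (19716 + 21331)*(1/5702) = 41047*(1/5702) = 41047/5702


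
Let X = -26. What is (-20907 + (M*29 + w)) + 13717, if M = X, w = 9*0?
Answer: -7944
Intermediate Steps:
w = 0
M = -26
(-20907 + (M*29 + w)) + 13717 = (-20907 + (-26*29 + 0)) + 13717 = (-20907 + (-754 + 0)) + 13717 = (-20907 - 754) + 13717 = -21661 + 13717 = -7944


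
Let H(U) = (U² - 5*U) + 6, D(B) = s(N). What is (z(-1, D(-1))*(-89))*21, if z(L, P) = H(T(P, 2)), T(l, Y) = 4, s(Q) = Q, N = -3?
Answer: -3738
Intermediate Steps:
D(B) = -3
H(U) = 6 + U² - 5*U
z(L, P) = 2 (z(L, P) = 6 + 4² - 5*4 = 6 + 16 - 20 = 2)
(z(-1, D(-1))*(-89))*21 = (2*(-89))*21 = -178*21 = -3738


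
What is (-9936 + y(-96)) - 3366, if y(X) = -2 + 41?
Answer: -13263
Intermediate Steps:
y(X) = 39
(-9936 + y(-96)) - 3366 = (-9936 + 39) - 3366 = -9897 - 3366 = -13263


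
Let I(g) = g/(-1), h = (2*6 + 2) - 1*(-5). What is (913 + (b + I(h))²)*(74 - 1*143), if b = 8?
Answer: -71346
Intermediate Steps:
h = 19 (h = (12 + 2) + 5 = 14 + 5 = 19)
I(g) = -g (I(g) = g*(-1) = -g)
(913 + (b + I(h))²)*(74 - 1*143) = (913 + (8 - 1*19)²)*(74 - 1*143) = (913 + (8 - 19)²)*(74 - 143) = (913 + (-11)²)*(-69) = (913 + 121)*(-69) = 1034*(-69) = -71346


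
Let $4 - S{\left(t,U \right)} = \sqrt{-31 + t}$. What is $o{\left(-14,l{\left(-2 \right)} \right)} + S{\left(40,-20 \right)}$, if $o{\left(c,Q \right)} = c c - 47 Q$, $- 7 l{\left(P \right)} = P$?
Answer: $\frac{1285}{7} \approx 183.57$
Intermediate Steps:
$S{\left(t,U \right)} = 4 - \sqrt{-31 + t}$
$l{\left(P \right)} = - \frac{P}{7}$
$o{\left(c,Q \right)} = c^{2} - 47 Q$
$o{\left(-14,l{\left(-2 \right)} \right)} + S{\left(40,-20 \right)} = \left(\left(-14\right)^{2} - 47 \left(\left(- \frac{1}{7}\right) \left(-2\right)\right)\right) + \left(4 - \sqrt{-31 + 40}\right) = \left(196 - \frac{94}{7}\right) + \left(4 - \sqrt{9}\right) = \left(196 - \frac{94}{7}\right) + \left(4 - 3\right) = \frac{1278}{7} + \left(4 - 3\right) = \frac{1278}{7} + 1 = \frac{1285}{7}$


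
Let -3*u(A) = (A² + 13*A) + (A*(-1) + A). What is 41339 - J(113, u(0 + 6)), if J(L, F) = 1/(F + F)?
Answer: 3141765/76 ≈ 41339.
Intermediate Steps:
u(A) = -13*A/3 - A²/3 (u(A) = -((A² + 13*A) + (A*(-1) + A))/3 = -((A² + 13*A) + (-A + A))/3 = -((A² + 13*A) + 0)/3 = -(A² + 13*A)/3 = -13*A/3 - A²/3)
J(L, F) = 1/(2*F)
41339 - J(113, u(0 + 6)) = 41339 - 1/(2*((-(0 + 6)*(13 + (0 + 6))/3))) = 41339 - 1/(2*((-⅓*6*(13 + 6)))) = 41339 - 1/(2*((-⅓*6*19))) = 41339 - 1/(2*(-38)) = 41339 - (-1)/(2*38) = 41339 - 1*(-1/76) = 41339 + 1/76 = 3141765/76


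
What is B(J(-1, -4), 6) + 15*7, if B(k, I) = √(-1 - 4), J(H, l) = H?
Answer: 105 + I*√5 ≈ 105.0 + 2.2361*I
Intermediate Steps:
B(k, I) = I*√5 (B(k, I) = √(-5) = I*√5)
B(J(-1, -4), 6) + 15*7 = I*√5 + 15*7 = I*√5 + 105 = 105 + I*√5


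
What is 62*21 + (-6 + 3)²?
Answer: 1311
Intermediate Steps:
62*21 + (-6 + 3)² = 1302 + (-3)² = 1302 + 9 = 1311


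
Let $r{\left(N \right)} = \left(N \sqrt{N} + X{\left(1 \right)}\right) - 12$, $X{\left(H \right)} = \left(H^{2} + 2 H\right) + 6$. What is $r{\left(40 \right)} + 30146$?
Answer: $30143 + 80 \sqrt{10} \approx 30396.0$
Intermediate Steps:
$X{\left(H \right)} = 6 + H^{2} + 2 H$
$r{\left(N \right)} = -3 + N^{\frac{3}{2}}$ ($r{\left(N \right)} = \left(N \sqrt{N} + \left(6 + 1^{2} + 2 \cdot 1\right)\right) - 12 = \left(N^{\frac{3}{2}} + \left(6 + 1 + 2\right)\right) - 12 = \left(N^{\frac{3}{2}} + 9\right) - 12 = \left(9 + N^{\frac{3}{2}}\right) - 12 = -3 + N^{\frac{3}{2}}$)
$r{\left(40 \right)} + 30146 = \left(-3 + 40^{\frac{3}{2}}\right) + 30146 = \left(-3 + 80 \sqrt{10}\right) + 30146 = 30143 + 80 \sqrt{10}$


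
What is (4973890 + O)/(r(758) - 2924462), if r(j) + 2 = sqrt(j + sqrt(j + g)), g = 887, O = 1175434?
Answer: -6149324/(2924464 - sqrt(758 + sqrt(1645))) ≈ -2.1027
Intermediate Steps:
r(j) = -2 + sqrt(j + sqrt(887 + j)) (r(j) = -2 + sqrt(j + sqrt(j + 887)) = -2 + sqrt(j + sqrt(887 + j)))
(4973890 + O)/(r(758) - 2924462) = (4973890 + 1175434)/((-2 + sqrt(758 + sqrt(887 + 758))) - 2924462) = 6149324/((-2 + sqrt(758 + sqrt(1645))) - 2924462) = 6149324/(-2924464 + sqrt(758 + sqrt(1645)))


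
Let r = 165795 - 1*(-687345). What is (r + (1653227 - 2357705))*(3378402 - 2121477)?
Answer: 186856984350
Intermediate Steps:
r = 853140 (r = 165795 + 687345 = 853140)
(r + (1653227 - 2357705))*(3378402 - 2121477) = (853140 + (1653227 - 2357705))*(3378402 - 2121477) = (853140 - 704478)*1256925 = 148662*1256925 = 186856984350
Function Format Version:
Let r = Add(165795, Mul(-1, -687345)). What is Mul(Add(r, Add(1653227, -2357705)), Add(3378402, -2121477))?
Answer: 186856984350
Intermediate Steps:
r = 853140 (r = Add(165795, 687345) = 853140)
Mul(Add(r, Add(1653227, -2357705)), Add(3378402, -2121477)) = Mul(Add(853140, Add(1653227, -2357705)), Add(3378402, -2121477)) = Mul(Add(853140, -704478), 1256925) = Mul(148662, 1256925) = 186856984350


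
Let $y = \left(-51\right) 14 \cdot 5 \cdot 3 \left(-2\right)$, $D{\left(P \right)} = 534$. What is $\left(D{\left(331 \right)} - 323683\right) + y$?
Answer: $-301729$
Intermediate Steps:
$y = 21420$ ($y = - 714 \cdot 15 \left(-2\right) = \left(-714\right) \left(-30\right) = 21420$)
$\left(D{\left(331 \right)} - 323683\right) + y = \left(534 - 323683\right) + 21420 = -323149 + 21420 = -301729$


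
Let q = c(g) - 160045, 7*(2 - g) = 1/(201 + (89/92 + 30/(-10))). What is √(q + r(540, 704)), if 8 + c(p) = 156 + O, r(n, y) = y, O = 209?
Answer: 2*I*√39746 ≈ 398.73*I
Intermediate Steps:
g = 256178/128135 (g = 2 - 1/(7*(201 + (89/92 + 30/(-10)))) = 2 - 1/(7*(201 + (89*(1/92) + 30*(-⅒)))) = 2 - 1/(7*(201 + (89/92 - 3))) = 2 - 1/(7*(201 - 187/92)) = 2 - 1/(7*18305/92) = 2 - ⅐*92/18305 = 2 - 92/128135 = 256178/128135 ≈ 1.9993)
c(p) = 357 (c(p) = -8 + (156 + 209) = -8 + 365 = 357)
q = -159688 (q = 357 - 160045 = -159688)
√(q + r(540, 704)) = √(-159688 + 704) = √(-158984) = 2*I*√39746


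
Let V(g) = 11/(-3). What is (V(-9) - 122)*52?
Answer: -19604/3 ≈ -6534.7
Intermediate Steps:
V(g) = -11/3 (V(g) = 11*(-⅓) = -11/3)
(V(-9) - 122)*52 = (-11/3 - 122)*52 = -377/3*52 = -19604/3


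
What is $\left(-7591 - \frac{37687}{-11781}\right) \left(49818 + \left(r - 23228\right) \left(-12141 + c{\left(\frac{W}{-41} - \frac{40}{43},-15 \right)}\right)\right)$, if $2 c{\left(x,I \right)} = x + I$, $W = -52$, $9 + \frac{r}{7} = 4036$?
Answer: $\frac{33067031413912702}{72369} \approx 4.5692 \cdot 10^{11}$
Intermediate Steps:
$r = 28189$ ($r = -63 + 7 \cdot 4036 = -63 + 28252 = 28189$)
$c{\left(x,I \right)} = \frac{I}{2} + \frac{x}{2}$ ($c{\left(x,I \right)} = \frac{x + I}{2} = \frac{I + x}{2} = \frac{I}{2} + \frac{x}{2}$)
$\left(-7591 - \frac{37687}{-11781}\right) \left(49818 + \left(r - 23228\right) \left(-12141 + c{\left(\frac{W}{-41} - \frac{40}{43},-15 \right)}\right)\right) = \left(-7591 - \frac{37687}{-11781}\right) \left(49818 + \left(28189 - 23228\right) \left(-12141 + \left(\frac{1}{2} \left(-15\right) + \frac{- \frac{52}{-41} - \frac{40}{43}}{2}\right)\right)\right) = \left(-7591 - - \frac{37687}{11781}\right) \left(49818 + 4961 \left(-12141 - \left(\frac{15}{2} - \frac{\left(-52\right) \left(- \frac{1}{41}\right) - \frac{40}{43}}{2}\right)\right)\right) = \left(-7591 + \frac{37687}{11781}\right) \left(49818 + 4961 \left(-12141 - \left(\frac{15}{2} - \frac{\frac{52}{41} - \frac{40}{43}}{2}\right)\right)\right) = - \frac{89391884 \left(49818 + 4961 \left(-12141 + \left(- \frac{15}{2} + \frac{1}{2} \cdot \frac{596}{1763}\right)\right)\right)}{11781} = - \frac{89391884 \left(49818 + 4961 \left(-12141 + \left(- \frac{15}{2} + \frac{298}{1763}\right)\right)\right)}{11781} = - \frac{89391884 \left(49818 + 4961 \left(-12141 - \frac{25849}{3526}\right)\right)}{11781} = - \frac{89391884 \left(49818 + 4961 \left(- \frac{42835015}{3526}\right)\right)}{11781} = - \frac{89391884 \left(49818 - \frac{5183036815}{86}\right)}{11781} = \left(- \frac{89391884}{11781}\right) \left(- \frac{5178752467}{86}\right) = \frac{33067031413912702}{72369}$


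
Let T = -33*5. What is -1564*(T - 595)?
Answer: 1188640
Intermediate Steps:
T = -165
-1564*(T - 595) = -1564*(-165 - 595) = -1564*(-760) = 1188640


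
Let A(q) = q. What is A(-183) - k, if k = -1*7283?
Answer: 7100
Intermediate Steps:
k = -7283
A(-183) - k = -183 - 1*(-7283) = -183 + 7283 = 7100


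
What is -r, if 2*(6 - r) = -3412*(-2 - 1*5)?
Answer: 11936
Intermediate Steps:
r = -11936 (r = 6 - (-1706)*(-2 - 1*5) = 6 - (-1706)*(-2 - 5) = 6 - (-1706)*(-7) = 6 - 1/2*23884 = 6 - 11942 = -11936)
-r = -1*(-11936) = 11936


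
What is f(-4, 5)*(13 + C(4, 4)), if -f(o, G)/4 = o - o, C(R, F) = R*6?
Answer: 0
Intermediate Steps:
C(R, F) = 6*R
f(o, G) = 0 (f(o, G) = -4*(o - o) = -4*0 = 0)
f(-4, 5)*(13 + C(4, 4)) = 0*(13 + 6*4) = 0*(13 + 24) = 0*37 = 0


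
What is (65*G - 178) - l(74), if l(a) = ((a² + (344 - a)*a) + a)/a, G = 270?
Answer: 17027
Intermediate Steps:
l(a) = (a + a² + a*(344 - a))/a (l(a) = ((a² + a*(344 - a)) + a)/a = (a + a² + a*(344 - a))/a)
(65*G - 178) - l(74) = (65*270 - 178) - 1*345 = (17550 - 178) - 345 = 17372 - 345 = 17027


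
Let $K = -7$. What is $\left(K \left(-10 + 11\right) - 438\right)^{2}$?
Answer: $198025$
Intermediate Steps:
$\left(K \left(-10 + 11\right) - 438\right)^{2} = \left(- 7 \left(-10 + 11\right) - 438\right)^{2} = \left(\left(-7\right) 1 - 438\right)^{2} = \left(-7 - 438\right)^{2} = \left(-445\right)^{2} = 198025$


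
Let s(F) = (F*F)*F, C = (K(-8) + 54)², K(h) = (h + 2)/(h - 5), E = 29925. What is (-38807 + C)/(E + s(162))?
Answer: -6057119/723565557 ≈ -0.0083712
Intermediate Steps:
K(h) = (2 + h)/(-5 + h)
C = 501264/169 (C = ((2 - 8)/(-5 - 8) + 54)² = (-6/(-13) + 54)² = (-1/13*(-6) + 54)² = (6/13 + 54)² = (708/13)² = 501264/169 ≈ 2966.1)
s(F) = F³ (s(F) = F²*F = F³)
(-38807 + C)/(E + s(162)) = (-38807 + 501264/169)/(29925 + 162³) = -6057119/(169*(29925 + 4251528)) = -6057119/169/4281453 = -6057119/169*1/4281453 = -6057119/723565557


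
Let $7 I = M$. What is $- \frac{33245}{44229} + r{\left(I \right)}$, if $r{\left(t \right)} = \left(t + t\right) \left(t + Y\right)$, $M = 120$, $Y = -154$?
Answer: $- \frac{10170760685}{2167221} \approx -4693.0$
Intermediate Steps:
$I = \frac{120}{7}$ ($I = \frac{1}{7} \cdot 120 = \frac{120}{7} \approx 17.143$)
$r{\left(t \right)} = 2 t \left(-154 + t\right)$ ($r{\left(t \right)} = \left(t + t\right) \left(t - 154\right) = 2 t \left(-154 + t\right)$)
$- \frac{33245}{44229} + r{\left(I \right)} = - \frac{33245}{44229} + 2 \cdot \frac{120}{7} \left(-154 + \frac{120}{7}\right) = \left(-33245\right) \frac{1}{44229} + 2 \cdot \frac{120}{7} \left(- \frac{958}{7}\right) = - \frac{33245}{44229} - \frac{229920}{49} = - \frac{10170760685}{2167221}$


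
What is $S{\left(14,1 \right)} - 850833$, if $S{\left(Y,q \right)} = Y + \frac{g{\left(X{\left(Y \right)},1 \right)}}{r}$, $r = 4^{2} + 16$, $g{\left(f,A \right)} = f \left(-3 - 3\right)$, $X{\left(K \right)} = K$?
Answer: $- \frac{6806573}{8} \approx -8.5082 \cdot 10^{5}$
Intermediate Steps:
$g{\left(f,A \right)} = - 6 f$ ($g{\left(f,A \right)} = f \left(-6\right) = - 6 f$)
$r = 32$ ($r = 16 + 16 = 32$)
$S{\left(Y,q \right)} = \frac{13 Y}{16}$ ($S{\left(Y,q \right)} = Y + \frac{\left(-6\right) Y}{32} = Y + - 6 Y \frac{1}{32} = Y - \frac{3 Y}{16} = \frac{13 Y}{16}$)
$S{\left(14,1 \right)} - 850833 = \frac{13}{16} \cdot 14 - 850833 = \frac{91}{8} - 850833 = - \frac{6806573}{8}$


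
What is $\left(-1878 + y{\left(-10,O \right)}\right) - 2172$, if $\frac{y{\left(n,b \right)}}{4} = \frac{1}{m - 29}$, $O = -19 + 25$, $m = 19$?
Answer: $- \frac{20252}{5} \approx -4050.4$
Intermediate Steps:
$O = 6$
$y{\left(n,b \right)} = - \frac{2}{5}$ ($y{\left(n,b \right)} = \frac{4}{19 - 29} = \frac{4}{-10} = 4 \left(- \frac{1}{10}\right) = - \frac{2}{5}$)
$\left(-1878 + y{\left(-10,O \right)}\right) - 2172 = \left(-1878 - \frac{2}{5}\right) - 2172 = - \frac{9392}{5} - 2172 = - \frac{20252}{5}$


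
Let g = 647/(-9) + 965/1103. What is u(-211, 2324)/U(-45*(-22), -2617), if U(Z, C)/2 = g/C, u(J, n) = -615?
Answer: -15977059785/1409912 ≈ -11332.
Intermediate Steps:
g = -704956/9927 (g = 647*(-⅑) + 965*(1/1103) = -647/9 + 965/1103 = -704956/9927 ≈ -71.014)
U(Z, C) = -1409912/(9927*C) (U(Z, C) = 2*(-704956/(9927*C)) = -1409912/(9927*C))
u(-211, 2324)/U(-45*(-22), -2617) = -615/((-1409912/9927/(-2617))) = -615/((-1409912/9927*(-1/2617))) = -615/1409912/25978959 = -615*25978959/1409912 = -15977059785/1409912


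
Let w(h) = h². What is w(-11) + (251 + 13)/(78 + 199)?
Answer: 33781/277 ≈ 121.95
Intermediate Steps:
w(-11) + (251 + 13)/(78 + 199) = (-11)² + (251 + 13)/(78 + 199) = 121 + 264/277 = 33781/277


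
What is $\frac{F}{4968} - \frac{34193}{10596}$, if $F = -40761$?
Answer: $- \frac{5571985}{487416} \approx -11.432$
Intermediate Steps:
$\frac{F}{4968} - \frac{34193}{10596} = - \frac{40761}{4968} - \frac{34193}{10596} = \left(-40761\right) \frac{1}{4968} - \frac{34193}{10596} = - \frac{4529}{552} - \frac{34193}{10596} = - \frac{5571985}{487416}$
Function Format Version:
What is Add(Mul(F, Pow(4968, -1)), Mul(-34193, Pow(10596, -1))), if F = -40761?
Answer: Rational(-5571985, 487416) ≈ -11.432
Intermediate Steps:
Add(Mul(F, Pow(4968, -1)), Mul(-34193, Pow(10596, -1))) = Add(Mul(-40761, Pow(4968, -1)), Mul(-34193, Pow(10596, -1))) = Add(Mul(-40761, Rational(1, 4968)), Mul(-34193, Rational(1, 10596))) = Add(Rational(-4529, 552), Rational(-34193, 10596)) = Rational(-5571985, 487416)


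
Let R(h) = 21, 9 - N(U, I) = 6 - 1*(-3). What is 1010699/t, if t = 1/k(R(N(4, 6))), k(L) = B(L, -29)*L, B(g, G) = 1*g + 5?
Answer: 551841654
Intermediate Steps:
N(U, I) = 0 (N(U, I) = 9 - (6 - 1*(-3)) = 9 - (6 + 3) = 9 - 1*9 = 9 - 9 = 0)
B(g, G) = 5 + g (B(g, G) = g + 5 = 5 + g)
k(L) = L*(5 + L) (k(L) = (5 + L)*L = L*(5 + L))
t = 1/546 (t = 1/(21*(5 + 21)) = 1/(21*26) = 1/546 ≈ 0.0018315)
1010699/t = 1010699/(1/546) = 1010699*546 = 551841654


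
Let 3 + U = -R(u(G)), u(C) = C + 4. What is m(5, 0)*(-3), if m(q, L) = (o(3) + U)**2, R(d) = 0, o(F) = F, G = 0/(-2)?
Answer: 0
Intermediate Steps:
G = 0 (G = 0*(-1/2) = 0)
u(C) = 4 + C
U = -3 (U = -3 - 1*0 = -3 + 0 = -3)
m(q, L) = 0 (m(q, L) = (3 - 3)**2 = 0**2 = 0)
m(5, 0)*(-3) = 0*(-3) = 0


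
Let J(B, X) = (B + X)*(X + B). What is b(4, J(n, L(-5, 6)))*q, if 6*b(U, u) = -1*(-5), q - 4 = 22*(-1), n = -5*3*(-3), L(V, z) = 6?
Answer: -15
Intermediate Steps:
n = 45 (n = -15*(-3) = 45)
q = -18 (q = 4 + 22*(-1) = 4 - 22 = -18)
J(B, X) = (B + X)² (J(B, X) = (B + X)*(B + X) = (B + X)²)
b(U, u) = ⅚ (b(U, u) = (-1*(-5))/6 = (⅙)*5 = ⅚)
b(4, J(n, L(-5, 6)))*q = (⅚)*(-18) = -15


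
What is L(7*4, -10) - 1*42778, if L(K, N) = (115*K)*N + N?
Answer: -74988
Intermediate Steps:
L(K, N) = N + 115*K*N (L(K, N) = 115*K*N + N = N + 115*K*N)
L(7*4, -10) - 1*42778 = -10*(1 + 115*(7*4)) - 1*42778 = -10*(1 + 115*28) - 42778 = -10*(1 + 3220) - 42778 = -10*3221 - 42778 = -32210 - 42778 = -74988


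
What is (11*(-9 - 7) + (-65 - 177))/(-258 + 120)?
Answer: 209/69 ≈ 3.0290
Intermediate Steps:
(11*(-9 - 7) + (-65 - 177))/(-258 + 120) = (11*(-16) - 242)/(-138) = (-176 - 242)*(-1/138) = -418*(-1/138) = 209/69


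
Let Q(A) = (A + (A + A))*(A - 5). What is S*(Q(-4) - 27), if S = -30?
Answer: -2430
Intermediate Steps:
Q(A) = 3*A*(-5 + A) (Q(A) = (A + 2*A)*(-5 + A) = (3*A)*(-5 + A) = 3*A*(-5 + A))
S*(Q(-4) - 27) = -30*(3*(-4)*(-5 - 4) - 27) = -30*(3*(-4)*(-9) - 27) = -30*(108 - 27) = -30*81 = -2430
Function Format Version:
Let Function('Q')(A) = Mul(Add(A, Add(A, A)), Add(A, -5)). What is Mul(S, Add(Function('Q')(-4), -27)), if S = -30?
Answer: -2430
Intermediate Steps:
Function('Q')(A) = Mul(3, A, Add(-5, A)) (Function('Q')(A) = Mul(Add(A, Mul(2, A)), Add(-5, A)) = Mul(Mul(3, A), Add(-5, A)) = Mul(3, A, Add(-5, A)))
Mul(S, Add(Function('Q')(-4), -27)) = Mul(-30, Add(Mul(3, -4, Add(-5, -4)), -27)) = Mul(-30, Add(Mul(3, -4, -9), -27)) = Mul(-30, Add(108, -27)) = Mul(-30, 81) = -2430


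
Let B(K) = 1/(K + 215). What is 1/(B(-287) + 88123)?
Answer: 72/6344855 ≈ 1.1348e-5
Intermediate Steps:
B(K) = 1/(215 + K)
1/(B(-287) + 88123) = 1/(1/(215 - 287) + 88123) = 1/(1/(-72) + 88123) = 1/(-1/72 + 88123) = 1/(6344855/72) = 72/6344855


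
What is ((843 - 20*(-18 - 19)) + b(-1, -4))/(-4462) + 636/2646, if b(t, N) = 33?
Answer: -119842/983871 ≈ -0.12181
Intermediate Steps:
((843 - 20*(-18 - 19)) + b(-1, -4))/(-4462) + 636/2646 = ((843 - 20*(-18 - 19)) + 33)/(-4462) + 636/2646 = ((843 - 20*(-37)) + 33)*(-1/4462) + 636*(1/2646) = ((843 + 740) + 33)*(-1/4462) + 106/441 = (1583 + 33)*(-1/4462) + 106/441 = 1616*(-1/4462) + 106/441 = -808/2231 + 106/441 = -119842/983871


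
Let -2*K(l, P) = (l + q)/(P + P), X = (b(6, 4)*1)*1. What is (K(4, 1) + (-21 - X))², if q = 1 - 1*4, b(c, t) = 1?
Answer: 7921/16 ≈ 495.06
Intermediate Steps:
q = -3 (q = 1 - 4 = -3)
X = 1 (X = (1*1)*1 = 1*1 = 1)
K(l, P) = -(-3 + l)/(4*P) (K(l, P) = -(l - 3)/(2*(P + P)) = -(-3 + l)/(2*(2*P)) = -(-3 + l)*1/(2*P)/2 = -(-3 + l)/(4*P))
(K(4, 1) + (-21 - X))² = ((¼)*(3 - 1*4)/1 + (-21 - 1*1))² = ((¼)*1*(3 - 4) + (-21 - 1))² = ((¼)*1*(-1) - 22)² = (-¼ - 22)² = (-89/4)² = 7921/16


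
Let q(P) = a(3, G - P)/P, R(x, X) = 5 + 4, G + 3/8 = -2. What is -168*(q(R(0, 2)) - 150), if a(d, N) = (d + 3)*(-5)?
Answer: 25760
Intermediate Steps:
G = -19/8 (G = -3/8 - 2 = -19/8 ≈ -2.3750)
R(x, X) = 9
a(d, N) = -15 - 5*d (a(d, N) = (3 + d)*(-5) = -15 - 5*d)
q(P) = -30/P (q(P) = (-15 - 5*3)/P = (-15 - 15)/P = -30/P)
-168*(q(R(0, 2)) - 150) = -168*(-30/9 - 150) = -168*(-30*1/9 - 150) = -168*(-10/3 - 150) = -168*(-460/3) = 25760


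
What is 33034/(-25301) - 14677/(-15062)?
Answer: -126215331/381083662 ≈ -0.33120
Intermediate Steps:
33034/(-25301) - 14677/(-15062) = 33034*(-1/25301) - 14677*(-1/15062) = -33034/25301 + 14677/15062 = -126215331/381083662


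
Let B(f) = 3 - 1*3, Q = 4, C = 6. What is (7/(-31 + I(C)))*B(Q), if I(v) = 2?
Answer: 0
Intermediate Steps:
B(f) = 0 (B(f) = 3 - 3 = 0)
(7/(-31 + I(C)))*B(Q) = (7/(-31 + 2))*0 = (7/(-29))*0 = (7*(-1/29))*0 = -7/29*0 = 0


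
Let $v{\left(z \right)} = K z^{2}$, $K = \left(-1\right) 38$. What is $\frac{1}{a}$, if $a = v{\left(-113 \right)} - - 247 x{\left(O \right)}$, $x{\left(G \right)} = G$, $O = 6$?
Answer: $- \frac{1}{483740} \approx -2.0672 \cdot 10^{-6}$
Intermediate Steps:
$K = -38$
$v{\left(z \right)} = - 38 z^{2}$
$a = -483740$ ($a = - 38 \left(-113\right)^{2} - \left(-247\right) 6 = \left(-38\right) 12769 - -1482 = -485222 + 1482 = -483740$)
$\frac{1}{a} = \frac{1}{-483740} = - \frac{1}{483740}$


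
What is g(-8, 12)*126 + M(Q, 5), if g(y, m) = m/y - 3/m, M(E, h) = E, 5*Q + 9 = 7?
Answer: -2209/10 ≈ -220.90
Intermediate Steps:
Q = -⅖ (Q = -9/5 + (⅕)*7 = -9/5 + 7/5 = -⅖ ≈ -0.40000)
g(y, m) = -3/m + m/y
g(-8, 12)*126 + M(Q, 5) = (-3/12 + 12/(-8))*126 - ⅖ = (-3*1/12 + 12*(-⅛))*126 - ⅖ = (-¼ - 3/2)*126 - ⅖ = -7/4*126 - ⅖ = -441/2 - ⅖ = -2209/10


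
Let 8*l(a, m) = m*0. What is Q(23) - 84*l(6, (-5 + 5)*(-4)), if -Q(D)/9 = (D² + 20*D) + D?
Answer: -9108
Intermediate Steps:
l(a, m) = 0 (l(a, m) = (m*0)/8 = (⅛)*0 = 0)
Q(D) = -189*D - 9*D² (Q(D) = -9*((D² + 20*D) + D) = -9*(D² + 21*D) = -189*D - 9*D²)
Q(23) - 84*l(6, (-5 + 5)*(-4)) = -9*23*(21 + 23) - 84*0 = -9*23*44 + 0 = -9108 + 0 = -9108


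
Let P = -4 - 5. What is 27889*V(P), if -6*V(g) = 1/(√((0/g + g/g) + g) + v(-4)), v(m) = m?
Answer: 27889/36 + 27889*I*√2/72 ≈ 774.69 + 547.79*I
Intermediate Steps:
P = -9
V(g) = -1/(6*(-4 + √(1 + g))) (V(g) = -1/(6*(√((0/g + g/g) + g) - 4)) = -1/(6*(√((0 + 1) + g) - 4)) = -1/(6*(√(1 + g) - 4)) = -1/(6*(-4 + √(1 + g))))
27889*V(P) = 27889*(-1/(-24 + 6*√(1 - 9))) = 27889*(-1/(-24 + 6*√(-8))) = 27889*(-1/(-24 + 6*(2*I*√2))) = 27889*(-1/(-24 + 12*I*√2)) = -27889/(-24 + 12*I*√2)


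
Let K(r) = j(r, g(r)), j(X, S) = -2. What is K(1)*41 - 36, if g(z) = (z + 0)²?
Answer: -118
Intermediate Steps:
g(z) = z²
K(r) = -2
K(1)*41 - 36 = -2*41 - 36 = -82 - 36 = -118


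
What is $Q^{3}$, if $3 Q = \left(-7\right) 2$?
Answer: $- \frac{2744}{27} \approx -101.63$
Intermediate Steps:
$Q = - \frac{14}{3}$ ($Q = \frac{\left(-7\right) 2}{3} = \frac{1}{3} \left(-14\right) = - \frac{14}{3} \approx -4.6667$)
$Q^{3} = \left(- \frac{14}{3}\right)^{3} = - \frac{2744}{27}$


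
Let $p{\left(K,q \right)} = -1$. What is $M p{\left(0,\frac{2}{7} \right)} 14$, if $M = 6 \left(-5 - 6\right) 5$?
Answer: $4620$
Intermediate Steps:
$M = -330$ ($M = 6 \left(-5 - 6\right) 5 = 6 \left(-11\right) 5 = \left(-66\right) 5 = -330$)
$M p{\left(0,\frac{2}{7} \right)} 14 = \left(-330\right) \left(-1\right) 14 = 330 \cdot 14 = 4620$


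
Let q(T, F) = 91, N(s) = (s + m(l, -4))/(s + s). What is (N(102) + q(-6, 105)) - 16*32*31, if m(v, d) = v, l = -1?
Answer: -3219223/204 ≈ -15781.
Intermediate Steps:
N(s) = (-1 + s)/(2*s) (N(s) = (s - 1)/(s + s) = (-1 + s)/((2*s)) = (-1 + s)*(1/(2*s)) = (-1 + s)/(2*s))
(N(102) + q(-6, 105)) - 16*32*31 = ((½)*(-1 + 102)/102 + 91) - 16*32*31 = ((½)*(1/102)*101 + 91) - 512*31 = (101/204 + 91) - 15872 = 18665/204 - 15872 = -3219223/204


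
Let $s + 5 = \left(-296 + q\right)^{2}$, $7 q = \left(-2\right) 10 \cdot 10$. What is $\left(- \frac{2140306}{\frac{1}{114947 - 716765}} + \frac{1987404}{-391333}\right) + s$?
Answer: $\frac{24699242257739714927}{19175317} \approx 1.2881 \cdot 10^{12}$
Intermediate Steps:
$q = - \frac{200}{7}$ ($q = \frac{\left(-2\right) 10 \cdot 10}{7} = \frac{\left(-20\right) 10}{7} = \frac{1}{7} \left(-200\right) = - \frac{200}{7} \approx -28.571$)
$s = \frac{5161739}{49}$ ($s = -5 + \left(-296 - \frac{200}{7}\right)^{2} = -5 + \left(- \frac{2272}{7}\right)^{2} = -5 + \frac{5161984}{49} = \frac{5161739}{49} \approx 1.0534 \cdot 10^{5}$)
$\left(- \frac{2140306}{\frac{1}{114947 - 716765}} + \frac{1987404}{-391333}\right) + s = \left(- \frac{2140306}{\frac{1}{114947 - 716765}} + \frac{1987404}{-391333}\right) + \frac{5161739}{49} = \left(- \frac{2140306}{\frac{1}{-601818}} + 1987404 \left(- \frac{1}{391333}\right)\right) + \frac{5161739}{49} = \left(- \frac{2140306}{- \frac{1}{601818}} - \frac{1987404}{391333}\right) + \frac{5161739}{49} = \left(\left(-2140306\right) \left(-601818\right) - \frac{1987404}{391333}\right) + \frac{5161739}{49} = \left(1288074676308 - \frac{1987404}{391333}\right) + \frac{5161739}{49} = \frac{504066127301651160}{391333} + \frac{5161739}{49} = \frac{24699242257739714927}{19175317}$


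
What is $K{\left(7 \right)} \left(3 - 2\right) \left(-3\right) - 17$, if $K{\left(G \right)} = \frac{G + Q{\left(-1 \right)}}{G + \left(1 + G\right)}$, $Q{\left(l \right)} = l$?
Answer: $- \frac{91}{5} \approx -18.2$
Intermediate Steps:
$K{\left(G \right)} = \frac{-1 + G}{1 + 2 G}$ ($K{\left(G \right)} = \frac{G - 1}{G + \left(1 + G\right)} = \frac{-1 + G}{1 + 2 G}$)
$K{\left(7 \right)} \left(3 - 2\right) \left(-3\right) - 17 = \frac{-1 + 7}{1 + 2 \cdot 7} \left(3 - 2\right) \left(-3\right) - 17 = \frac{1}{1 + 14} \cdot 6 \cdot 1 \left(-3\right) - 17 = \frac{1}{15} \cdot 6 \left(-3\right) - 17 = \frac{2}{5} \left(-3\right) - 17 = - \frac{6}{5} - 17 = - \frac{91}{5}$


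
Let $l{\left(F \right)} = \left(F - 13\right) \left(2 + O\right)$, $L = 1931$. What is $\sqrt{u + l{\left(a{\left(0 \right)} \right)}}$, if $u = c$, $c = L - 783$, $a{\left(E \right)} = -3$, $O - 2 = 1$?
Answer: $2 \sqrt{267} \approx 32.68$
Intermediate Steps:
$O = 3$ ($O = 2 + 1 = 3$)
$l{\left(F \right)} = -65 + 5 F$ ($l{\left(F \right)} = \left(F - 13\right) \left(2 + 3\right) = \left(-13 + F\right) 5 = -65 + 5 F$)
$c = 1148$ ($c = 1931 - 783 = 1148$)
$u = 1148$
$\sqrt{u + l{\left(a{\left(0 \right)} \right)}} = \sqrt{1148 + \left(-65 + 5 \left(-3\right)\right)} = \sqrt{1148 - 80} = \sqrt{1068} = 2 \sqrt{267}$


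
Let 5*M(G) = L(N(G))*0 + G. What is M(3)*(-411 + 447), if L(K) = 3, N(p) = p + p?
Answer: 108/5 ≈ 21.600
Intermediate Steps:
N(p) = 2*p
M(G) = G/5 (M(G) = (3*0 + G)/5 = (0 + G)/5 = G/5)
M(3)*(-411 + 447) = ((1/5)*3)*(-411 + 447) = (3/5)*36 = 108/5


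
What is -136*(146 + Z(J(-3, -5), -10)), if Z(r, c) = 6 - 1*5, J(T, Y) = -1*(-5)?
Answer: -19992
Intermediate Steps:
J(T, Y) = 5
Z(r, c) = 1 (Z(r, c) = 6 - 5 = 1)
-136*(146 + Z(J(-3, -5), -10)) = -136*(146 + 1) = -136*147 = -19992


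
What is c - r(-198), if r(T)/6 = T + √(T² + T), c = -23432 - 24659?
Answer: -46903 - 18*√4334 ≈ -48088.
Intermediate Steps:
c = -48091
r(T) = 6*T + 6*√(T + T²) (r(T) = 6*(T + √(T² + T)) = 6*(T + √(T + T²)) = 6*T + 6*√(T + T²))
c - r(-198) = -48091 - (6*(-198) + 6*√(-198*(1 - 198))) = -48091 - (-1188 + 6*√(-198*(-197))) = -48091 - (-1188 + 6*√39006) = -48091 - (-1188 + 6*(3*√4334)) = -48091 - (-1188 + 18*√4334) = -48091 + (1188 - 18*√4334) = -46903 - 18*√4334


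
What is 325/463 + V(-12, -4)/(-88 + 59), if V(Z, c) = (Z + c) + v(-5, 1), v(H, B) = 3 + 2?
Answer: 14518/13427 ≈ 1.0813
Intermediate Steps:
v(H, B) = 5
V(Z, c) = 5 + Z + c (V(Z, c) = (Z + c) + 5 = 5 + Z + c)
325/463 + V(-12, -4)/(-88 + 59) = 325/463 + (5 - 12 - 4)/(-88 + 59) = 325*(1/463) - 11/(-29) = 325/463 - 11*(-1/29) = 325/463 + 11/29 = 14518/13427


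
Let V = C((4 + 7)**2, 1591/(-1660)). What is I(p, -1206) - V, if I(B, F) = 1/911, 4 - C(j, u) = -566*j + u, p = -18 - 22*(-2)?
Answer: -103576135141/1512260 ≈ -68491.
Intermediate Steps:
p = 26 (p = -18 + 44 = 26)
C(j, u) = 4 - u + 566*j (C(j, u) = 4 - (-566*j + u) = 4 - (u - 566*j) = 4 + (-u + 566*j) = 4 - u + 566*j)
I(B, F) = 1/911
V = 113694991/1660 (V = 4 - 1591/(-1660) + 566*(4 + 7)**2 = 4 - 1591*(-1)/1660 + 566*11**2 = 4 - 1*(-1591/1660) + 566*121 = 4 + 1591/1660 + 68486 = 113694991/1660 ≈ 68491.)
I(p, -1206) - V = 1/911 - 1*113694991/1660 = 1/911 - 113694991/1660 = -103576135141/1512260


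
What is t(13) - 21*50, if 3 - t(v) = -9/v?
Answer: -13602/13 ≈ -1046.3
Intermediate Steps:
t(v) = 3 + 9/v (t(v) = 3 - (-9)/v = 3 + 9/v)
t(13) - 21*50 = (3 + 9/13) - 21*50 = (3 + 9*(1/13)) - 1050 = (3 + 9/13) - 1050 = 48/13 - 1050 = -13602/13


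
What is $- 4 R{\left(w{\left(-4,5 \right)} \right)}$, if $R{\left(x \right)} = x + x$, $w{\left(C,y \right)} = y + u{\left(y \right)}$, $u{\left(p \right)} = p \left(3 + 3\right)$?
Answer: $-280$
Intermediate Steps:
$u{\left(p \right)} = 6 p$ ($u{\left(p \right)} = p 6 = 6 p$)
$w{\left(C,y \right)} = 7 y$ ($w{\left(C,y \right)} = y + 6 y = 7 y$)
$R{\left(x \right)} = 2 x$
$- 4 R{\left(w{\left(-4,5 \right)} \right)} = - 4 \cdot 2 \cdot 7 \cdot 5 = - 4 \cdot 2 \cdot 35 = \left(-4\right) 70 = -280$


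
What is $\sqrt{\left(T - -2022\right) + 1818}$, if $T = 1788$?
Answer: $2 \sqrt{1407} \approx 75.02$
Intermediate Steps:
$\sqrt{\left(T - -2022\right) + 1818} = \sqrt{\left(1788 - -2022\right) + 1818} = \sqrt{\left(1788 + 2022\right) + 1818} = \sqrt{3810 + 1818} = \sqrt{5628} = 2 \sqrt{1407}$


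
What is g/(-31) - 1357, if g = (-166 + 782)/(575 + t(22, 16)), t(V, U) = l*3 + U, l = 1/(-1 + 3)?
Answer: -49850627/36735 ≈ -1357.0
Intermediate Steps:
l = 1/2 ≈ 0.50000
t(V, U) = 3/2 + U (t(V, U) = (1/2)*3 + U = 3/2 + U)
g = 1232/1185 (g = (-166 + 782)/(575 + (3/2 + 16)) = 616/(575 + 35/2) = 616/(1185/2) = 616*(2/1185) = 1232/1185 ≈ 1.0397)
g/(-31) - 1357 = (1232/1185)/(-31) - 1357 = -1/31*1232/1185 - 1357 = -1232/36735 - 1357 = -49850627/36735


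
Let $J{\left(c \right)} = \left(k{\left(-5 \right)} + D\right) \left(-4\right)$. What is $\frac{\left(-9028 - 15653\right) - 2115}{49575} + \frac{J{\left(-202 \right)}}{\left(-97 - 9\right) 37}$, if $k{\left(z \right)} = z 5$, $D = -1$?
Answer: $- \frac{18374952}{32405525} \approx -0.56703$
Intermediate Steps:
$k{\left(z \right)} = 5 z$
$J{\left(c \right)} = 104$ ($J{\left(c \right)} = \left(5 \left(-5\right) - 1\right) \left(-4\right) = \left(-25 - 1\right) \left(-4\right) = \left(-26\right) \left(-4\right) = 104$)
$\frac{\left(-9028 - 15653\right) - 2115}{49575} + \frac{J{\left(-202 \right)}}{\left(-97 - 9\right) 37} = \frac{\left(-9028 - 15653\right) - 2115}{49575} + \frac{104}{\left(-97 - 9\right) 37} = \left(-24681 - 2115\right) \frac{1}{49575} + \frac{104}{\left(-106\right) 37} = \left(-26796\right) \frac{1}{49575} + \frac{104}{-3922} = - \frac{8932}{16525} + 104 \left(- \frac{1}{3922}\right) = - \frac{8932}{16525} - \frac{52}{1961} = - \frac{18374952}{32405525}$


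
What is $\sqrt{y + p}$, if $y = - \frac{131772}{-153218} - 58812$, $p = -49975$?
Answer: $\frac{i \sqrt{638459206586773}}{76609} \approx 329.83 i$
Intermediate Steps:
$y = - \frac{4505462622}{76609}$ ($y = \left(-131772\right) \left(- \frac{1}{153218}\right) - 58812 = \frac{65886}{76609} - 58812 = - \frac{4505462622}{76609} \approx -58811.0$)
$\sqrt{y + p} = \sqrt{- \frac{4505462622}{76609} - 49975} = \sqrt{- \frac{8333997397}{76609}} = \frac{i \sqrt{638459206586773}}{76609}$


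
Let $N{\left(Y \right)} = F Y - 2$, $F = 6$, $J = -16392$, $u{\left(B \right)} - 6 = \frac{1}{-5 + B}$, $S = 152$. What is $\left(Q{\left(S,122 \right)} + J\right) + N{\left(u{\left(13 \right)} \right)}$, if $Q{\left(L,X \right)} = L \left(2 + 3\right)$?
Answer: $- \frac{62389}{4} \approx -15597.0$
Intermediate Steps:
$u{\left(B \right)} = 6 + \frac{1}{-5 + B}$
$N{\left(Y \right)} = -2 + 6 Y$ ($N{\left(Y \right)} = 6 Y - 2 = -2 + 6 Y$)
$Q{\left(L,X \right)} = 5 L$ ($Q{\left(L,X \right)} = L 5 = 5 L$)
$\left(Q{\left(S,122 \right)} + J\right) + N{\left(u{\left(13 \right)} \right)} = \left(5 \cdot 152 - 16392\right) - \left(2 - 6 \frac{-29 + 6 \cdot 13}{-5 + 13}\right) = \left(760 - 16392\right) - \left(2 - 6 \frac{-29 + 78}{8}\right) = -15632 - \left(2 - 6 \cdot \frac{1}{8} \cdot 49\right) = -15632 + \left(-2 + 6 \cdot \frac{49}{8}\right) = -15632 + \left(-2 + \frac{147}{4}\right) = -15632 + \frac{139}{4} = - \frac{62389}{4}$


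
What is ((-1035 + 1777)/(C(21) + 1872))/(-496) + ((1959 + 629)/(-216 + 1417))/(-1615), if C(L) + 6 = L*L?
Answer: -2200285133/1109723567640 ≈ -0.0019827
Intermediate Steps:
C(L) = -6 + L² (C(L) = -6 + L*L = -6 + L²)
((-1035 + 1777)/(C(21) + 1872))/(-496) + ((1959 + 629)/(-216 + 1417))/(-1615) = ((-1035 + 1777)/((-6 + 21²) + 1872))/(-496) + ((1959 + 629)/(-216 + 1417))/(-1615) = (742/((-6 + 441) + 1872))*(-1/496) + (2588/1201)*(-1/1615) = (742/(435 + 1872))*(-1/496) + (2588*(1/1201))*(-1/1615) = (742/2307)*(-1/496) + (2588/1201)*(-1/1615) = (742*(1/2307))*(-1/496) - 2588/1939615 = (742/2307)*(-1/496) - 2588/1939615 = -371/572136 - 2588/1939615 = -2200285133/1109723567640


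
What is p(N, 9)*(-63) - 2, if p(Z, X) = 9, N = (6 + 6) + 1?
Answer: -569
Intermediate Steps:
N = 13 (N = 12 + 1 = 13)
p(N, 9)*(-63) - 2 = 9*(-63) - 2 = -567 - 2 = -569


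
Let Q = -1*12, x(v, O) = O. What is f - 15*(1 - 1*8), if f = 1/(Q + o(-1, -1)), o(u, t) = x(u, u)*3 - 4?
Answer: 1994/19 ≈ 104.95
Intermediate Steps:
Q = -12
o(u, t) = -4 + 3*u (o(u, t) = u*3 - 4 = 3*u - 4 = -4 + 3*u)
f = -1/19 (f = 1/(-12 + (-4 + 3*(-1))) = 1/(-12 + (-4 - 3)) = 1/(-12 - 7) = 1/(-19) = -1/19 ≈ -0.052632)
f - 15*(1 - 1*8) = -1/19 - 15*(1 - 1*8) = -1/19 - 15*(1 - 8) = -1/19 - 15*(-7) = -1/19 + 105 = 1994/19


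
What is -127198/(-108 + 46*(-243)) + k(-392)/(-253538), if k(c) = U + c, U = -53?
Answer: 16127274397/1430714934 ≈ 11.272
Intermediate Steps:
k(c) = -53 + c
-127198/(-108 + 46*(-243)) + k(-392)/(-253538) = -127198/(-108 + 46*(-243)) + (-53 - 392)/(-253538) = -127198/(-108 - 11178) - 445*(-1/253538) = -127198/(-11286) + 445/253538 = -127198*(-1/11286) + 445/253538 = 63599/5643 + 445/253538 = 16127274397/1430714934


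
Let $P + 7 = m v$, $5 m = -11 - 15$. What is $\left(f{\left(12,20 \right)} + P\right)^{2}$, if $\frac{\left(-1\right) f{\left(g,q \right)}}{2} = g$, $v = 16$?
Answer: $\frac{326041}{25} \approx 13042.0$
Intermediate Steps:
$f{\left(g,q \right)} = - 2 g$
$m = - \frac{26}{5}$ ($m = \frac{-11 - 15}{5} = \frac{1}{5} \left(-26\right) = - \frac{26}{5} \approx -5.2$)
$P = - \frac{451}{5}$ ($P = -7 - \frac{416}{5} = - \frac{451}{5} \approx -90.2$)
$\left(f{\left(12,20 \right)} + P\right)^{2} = \left(\left(-2\right) 12 - \frac{451}{5}\right)^{2} = \left(-24 - \frac{451}{5}\right)^{2} = \left(- \frac{571}{5}\right)^{2} = \frac{326041}{25}$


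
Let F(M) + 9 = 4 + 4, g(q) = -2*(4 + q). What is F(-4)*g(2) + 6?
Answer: 18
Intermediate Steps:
g(q) = -8 - 2*q
F(M) = -1 (F(M) = -9 + (4 + 4) = -9 + 8 = -1)
F(-4)*g(2) + 6 = -(-8 - 2*2) + 6 = -(-8 - 4) + 6 = -1*(-12) + 6 = 12 + 6 = 18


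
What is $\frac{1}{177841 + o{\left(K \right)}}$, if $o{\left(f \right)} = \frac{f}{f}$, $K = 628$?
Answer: $\frac{1}{177842} \approx 5.623 \cdot 10^{-6}$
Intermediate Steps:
$o{\left(f \right)} = 1$
$\frac{1}{177841 + o{\left(K \right)}} = \frac{1}{177841 + 1} = \frac{1}{177842}$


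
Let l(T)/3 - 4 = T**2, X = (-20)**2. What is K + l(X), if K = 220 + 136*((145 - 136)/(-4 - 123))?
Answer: 60988240/127 ≈ 4.8022e+5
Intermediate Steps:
X = 400
K = 26716/127 (K = 220 + 136*(9/(-127)) = 220 + 136*(9*(-1/127)) = 220 + 136*(-9/127) = 220 - 1224/127 = 26716/127 ≈ 210.36)
l(T) = 12 + 3*T**2
K + l(X) = 26716/127 + (12 + 3*400**2) = 26716/127 + (12 + 3*160000) = 26716/127 + (12 + 480000) = 26716/127 + 480012 = 60988240/127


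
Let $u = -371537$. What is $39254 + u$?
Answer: $-332283$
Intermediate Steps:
$39254 + u = 39254 - 371537 = -332283$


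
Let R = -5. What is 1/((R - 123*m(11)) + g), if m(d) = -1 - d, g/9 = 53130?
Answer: 1/479641 ≈ 2.0849e-6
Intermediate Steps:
g = 478170 (g = 9*53130 = 478170)
1/((R - 123*m(11)) + g) = 1/((-5 - 123*(-1 - 1*11)) + 478170) = 1/((-5 - 123*(-1 - 11)) + 478170) = 1/((-5 - 123*(-12)) + 478170) = 1/((-5 + 1476) + 478170) = 1/(1471 + 478170) = 1/479641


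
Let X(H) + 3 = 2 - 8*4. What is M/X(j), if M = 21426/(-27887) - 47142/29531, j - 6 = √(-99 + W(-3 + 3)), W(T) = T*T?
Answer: 59011520/823530997 ≈ 0.071657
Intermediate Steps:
W(T) = T²
j = 6 + 3*I*√11 (j = 6 + √(-99 + (-3 + 3)²) = 6 + √(-99 + 0²) = 6 + √(-99 + 0) = 6 + √(-99) = 6 + 3*I*√11 ≈ 6.0 + 9.9499*I)
X(H) = -33 (X(H) = -3 + (2 - 8*4) = -3 + (2 - 32) = -3 - 30 = -33)
M = -1947380160/823530997 (M = 21426*(-1/27887) - 47142*1/29531 = -21426/27887 - 47142/29531 = -1947380160/823530997 ≈ -2.3647)
M/X(j) = -1947380160/823530997/(-33) = -1947380160/823530997*(-1/33) = 59011520/823530997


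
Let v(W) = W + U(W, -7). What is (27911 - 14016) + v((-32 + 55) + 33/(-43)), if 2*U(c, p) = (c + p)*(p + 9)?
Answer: 599096/43 ≈ 13932.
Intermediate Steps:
U(c, p) = (9 + p)*(c + p)/2 (U(c, p) = ((c + p)*(p + 9))/2 = ((c + p)*(9 + p))/2 = ((9 + p)*(c + p))/2 = (9 + p)*(c + p)/2)
v(W) = -7 + 2*W (v(W) = W + ((1/2)*(-7)**2 + 9*W/2 + (9/2)*(-7) + (1/2)*W*(-7)) = W + ((1/2)*49 + 9*W/2 - 63/2 - 7*W/2) = W + (49/2 + 9*W/2 - 63/2 - 7*W/2) = W + (-7 + W) = -7 + 2*W)
(27911 - 14016) + v((-32 + 55) + 33/(-43)) = (27911 - 14016) + (-7 + 2*((-32 + 55) + 33/(-43))) = 13895 + (-7 + 2*(23 + 33*(-1/43))) = 13895 + (-7 + 2*(23 - 33/43)) = 13895 + (-7 + 2*(956/43)) = 13895 + (-7 + 1912/43) = 13895 + 1611/43 = 599096/43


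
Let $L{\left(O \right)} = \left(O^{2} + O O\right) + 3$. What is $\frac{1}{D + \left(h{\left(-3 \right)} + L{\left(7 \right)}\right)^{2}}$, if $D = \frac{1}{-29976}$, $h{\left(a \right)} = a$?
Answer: $\frac{29976}{287889503} \approx 0.00010412$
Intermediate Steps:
$L{\left(O \right)} = 3 + 2 O^{2}$ ($L{\left(O \right)} = \left(O^{2} + O^{2}\right) + 3 = 2 O^{2} + 3 = 3 + 2 O^{2}$)
$D = - \frac{1}{29976} \approx -3.336 \cdot 10^{-5}$
$\frac{1}{D + \left(h{\left(-3 \right)} + L{\left(7 \right)}\right)^{2}} = \frac{1}{- \frac{1}{29976} + \left(-3 + \left(3 + 2 \cdot 7^{2}\right)\right)^{2}} = \frac{1}{- \frac{1}{29976} + \left(-3 + \left(3 + 2 \cdot 49\right)\right)^{2}} = \frac{1}{- \frac{1}{29976} + \left(-3 + \left(3 + 98\right)\right)^{2}} = \frac{1}{- \frac{1}{29976} + \left(-3 + 101\right)^{2}} = \frac{1}{- \frac{1}{29976} + 98^{2}} = \frac{1}{- \frac{1}{29976} + 9604} = \frac{1}{\frac{287889503}{29976}} = \frac{29976}{287889503}$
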